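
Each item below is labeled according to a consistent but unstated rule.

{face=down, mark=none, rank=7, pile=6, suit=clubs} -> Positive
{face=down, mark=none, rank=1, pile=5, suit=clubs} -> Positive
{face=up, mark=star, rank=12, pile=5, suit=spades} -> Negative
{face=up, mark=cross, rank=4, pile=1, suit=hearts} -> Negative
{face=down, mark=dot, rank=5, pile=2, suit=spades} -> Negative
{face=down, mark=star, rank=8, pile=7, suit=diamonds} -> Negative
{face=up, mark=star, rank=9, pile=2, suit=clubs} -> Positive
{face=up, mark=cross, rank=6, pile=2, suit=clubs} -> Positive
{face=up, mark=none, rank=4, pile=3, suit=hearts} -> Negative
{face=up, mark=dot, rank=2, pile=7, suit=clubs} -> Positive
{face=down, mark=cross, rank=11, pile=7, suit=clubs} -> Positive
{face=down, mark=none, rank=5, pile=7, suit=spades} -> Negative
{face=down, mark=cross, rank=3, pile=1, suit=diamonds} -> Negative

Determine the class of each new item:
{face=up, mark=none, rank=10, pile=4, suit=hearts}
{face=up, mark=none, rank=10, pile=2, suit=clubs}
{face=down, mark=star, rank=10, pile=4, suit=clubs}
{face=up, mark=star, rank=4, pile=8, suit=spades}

The rule appears to be: suit is clubs.
Negative: {face=up, mark=none, rank=10, pile=4, suit=hearts}, since suit is hearts. Positive: {face=up, mark=none, rank=10, pile=2, suit=clubs}, since suit is clubs. Positive: {face=down, mark=star, rank=10, pile=4, suit=clubs}, since suit is clubs. Negative: {face=up, mark=star, rank=4, pile=8, suit=spades}, since suit is spades.

Negative, Positive, Positive, Negative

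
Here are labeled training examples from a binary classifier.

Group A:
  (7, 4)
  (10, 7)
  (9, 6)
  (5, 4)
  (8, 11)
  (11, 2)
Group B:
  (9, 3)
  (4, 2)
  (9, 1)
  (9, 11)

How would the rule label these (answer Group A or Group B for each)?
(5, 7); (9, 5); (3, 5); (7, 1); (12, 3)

Group B, Group B, Group B, Group B, Group A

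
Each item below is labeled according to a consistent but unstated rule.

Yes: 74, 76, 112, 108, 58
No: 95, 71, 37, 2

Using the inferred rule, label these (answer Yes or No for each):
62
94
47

All 'Yes' examples share one property — even AND at least 37 — and every 'No' example lacks it.
62: Yes (62 is even, 62 ≥ 37).
94: Yes (94 is even, 94 ≥ 37).
47: No (47 is odd, 47 ≥ 37).

Yes, Yes, No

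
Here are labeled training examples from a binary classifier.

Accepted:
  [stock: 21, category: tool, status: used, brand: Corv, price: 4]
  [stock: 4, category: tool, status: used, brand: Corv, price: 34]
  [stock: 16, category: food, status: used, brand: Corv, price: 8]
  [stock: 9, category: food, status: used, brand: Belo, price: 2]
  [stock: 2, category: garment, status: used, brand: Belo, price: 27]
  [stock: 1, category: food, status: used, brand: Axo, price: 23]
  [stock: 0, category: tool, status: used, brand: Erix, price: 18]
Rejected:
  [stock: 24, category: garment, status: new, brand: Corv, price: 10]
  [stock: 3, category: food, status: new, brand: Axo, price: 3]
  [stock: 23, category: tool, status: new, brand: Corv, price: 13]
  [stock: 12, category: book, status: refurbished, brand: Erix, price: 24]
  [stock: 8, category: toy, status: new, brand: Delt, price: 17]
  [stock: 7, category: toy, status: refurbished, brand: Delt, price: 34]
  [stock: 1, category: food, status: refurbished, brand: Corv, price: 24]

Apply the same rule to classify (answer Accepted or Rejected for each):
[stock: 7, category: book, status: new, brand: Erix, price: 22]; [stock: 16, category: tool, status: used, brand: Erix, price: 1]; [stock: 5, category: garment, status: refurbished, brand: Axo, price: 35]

Rejected, Accepted, Rejected

Comparing the two groups points to one rule — status is used.
Rejected: [stock: 7, category: book, status: new, brand: Erix, price: 22], since status is new. Accepted: [stock: 16, category: tool, status: used, brand: Erix, price: 1], since status is used. Rejected: [stock: 5, category: garment, status: refurbished, brand: Axo, price: 35], since status is refurbished.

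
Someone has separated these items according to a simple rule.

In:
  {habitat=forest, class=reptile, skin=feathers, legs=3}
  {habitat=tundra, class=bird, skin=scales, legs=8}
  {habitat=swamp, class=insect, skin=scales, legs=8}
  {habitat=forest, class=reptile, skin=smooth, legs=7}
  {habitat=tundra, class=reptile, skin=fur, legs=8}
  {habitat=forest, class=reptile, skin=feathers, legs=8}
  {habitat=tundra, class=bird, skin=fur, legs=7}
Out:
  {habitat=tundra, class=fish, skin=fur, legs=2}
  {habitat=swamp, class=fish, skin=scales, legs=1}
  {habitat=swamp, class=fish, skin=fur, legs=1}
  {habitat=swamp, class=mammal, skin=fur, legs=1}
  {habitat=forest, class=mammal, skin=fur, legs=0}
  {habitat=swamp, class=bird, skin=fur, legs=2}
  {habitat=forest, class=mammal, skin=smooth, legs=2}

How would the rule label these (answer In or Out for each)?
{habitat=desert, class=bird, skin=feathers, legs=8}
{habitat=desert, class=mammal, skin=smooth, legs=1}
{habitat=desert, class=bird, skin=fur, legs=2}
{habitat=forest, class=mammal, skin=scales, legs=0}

The rule appears to be: legs ≥ 3.
{habitat=desert, class=bird, skin=feathers, legs=8} → legs = 8 → In. {habitat=desert, class=mammal, skin=smooth, legs=1} → legs = 1 → Out. {habitat=desert, class=bird, skin=fur, legs=2} → legs = 2 → Out. {habitat=forest, class=mammal, skin=scales, legs=0} → legs = 0 → Out.

In, Out, Out, Out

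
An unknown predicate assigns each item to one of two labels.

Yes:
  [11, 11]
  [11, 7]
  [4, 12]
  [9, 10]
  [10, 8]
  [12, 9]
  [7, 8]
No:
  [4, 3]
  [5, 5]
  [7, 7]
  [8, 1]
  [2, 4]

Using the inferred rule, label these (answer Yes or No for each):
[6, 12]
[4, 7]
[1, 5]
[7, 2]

Yes, No, No, No

One predicate separates the groups cleanly: sum ≥ 15.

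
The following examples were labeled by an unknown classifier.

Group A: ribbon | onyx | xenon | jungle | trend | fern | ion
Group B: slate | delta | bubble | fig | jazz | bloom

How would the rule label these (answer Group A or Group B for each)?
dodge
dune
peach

The classifier is using: contains 'n'.
dodge: Group B (no 'n').
dune: Group A (has 'n').
peach: Group B (no 'n').

Group B, Group A, Group B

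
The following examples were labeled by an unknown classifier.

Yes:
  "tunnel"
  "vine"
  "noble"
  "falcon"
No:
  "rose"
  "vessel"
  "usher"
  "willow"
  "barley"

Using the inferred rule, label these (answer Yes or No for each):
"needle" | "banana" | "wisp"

Yes, Yes, No

The distinguishing property — contains 'n' — holds for all the 'Yes' cases and none of the 'No' cases.
"needle": has 'n' — meets the rule, so Yes.
"banana": has 'n' — meets the rule, so Yes.
"wisp": no 'n' — does not pass, so No.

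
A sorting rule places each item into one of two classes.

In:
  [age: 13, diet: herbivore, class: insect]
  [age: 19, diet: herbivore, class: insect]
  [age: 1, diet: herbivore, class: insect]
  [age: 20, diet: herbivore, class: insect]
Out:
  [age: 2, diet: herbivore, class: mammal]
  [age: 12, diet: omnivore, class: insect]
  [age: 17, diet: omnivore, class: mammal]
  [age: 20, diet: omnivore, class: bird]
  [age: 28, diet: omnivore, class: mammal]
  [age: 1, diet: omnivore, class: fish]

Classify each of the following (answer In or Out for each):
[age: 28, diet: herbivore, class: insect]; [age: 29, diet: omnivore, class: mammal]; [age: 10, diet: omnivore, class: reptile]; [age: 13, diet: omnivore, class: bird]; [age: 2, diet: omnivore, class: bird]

In, Out, Out, Out, Out

The simplest hypothesis consistent with all the labels is: class is insect AND diet is herbivore.
[age: 28, diet: herbivore, class: insect]: In (class is insect, diet is herbivore). [age: 29, diet: omnivore, class: mammal]: Out (class is mammal, diet is omnivore). [age: 10, diet: omnivore, class: reptile]: Out (class is reptile, diet is omnivore). [age: 13, diet: omnivore, class: bird]: Out (class is bird, diet is omnivore). [age: 2, diet: omnivore, class: bird]: Out (class is bird, diet is omnivore).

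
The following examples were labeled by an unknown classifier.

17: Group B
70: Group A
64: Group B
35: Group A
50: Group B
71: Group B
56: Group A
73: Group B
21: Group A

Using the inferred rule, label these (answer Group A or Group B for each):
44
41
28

Group B, Group B, Group A

The common property of the 'Group A' items is: multiple of 7. No 'Group B' item has it.
44 — 44 = 7·6 + 2, hence Group B. 41 — 41 = 7·5 + 6, hence Group B. 28 — 28 = 7·4, hence Group A.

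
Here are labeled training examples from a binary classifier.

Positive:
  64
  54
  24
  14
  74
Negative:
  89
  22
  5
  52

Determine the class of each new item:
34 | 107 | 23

Checking candidate rules against both groups, what survives is: ends in digit 4.
34: last digit 4 — satisfies this, so Positive.
107: last digit 7 — fails this test, so Negative.
23: last digit 3 — fails this test, so Negative.

Positive, Negative, Negative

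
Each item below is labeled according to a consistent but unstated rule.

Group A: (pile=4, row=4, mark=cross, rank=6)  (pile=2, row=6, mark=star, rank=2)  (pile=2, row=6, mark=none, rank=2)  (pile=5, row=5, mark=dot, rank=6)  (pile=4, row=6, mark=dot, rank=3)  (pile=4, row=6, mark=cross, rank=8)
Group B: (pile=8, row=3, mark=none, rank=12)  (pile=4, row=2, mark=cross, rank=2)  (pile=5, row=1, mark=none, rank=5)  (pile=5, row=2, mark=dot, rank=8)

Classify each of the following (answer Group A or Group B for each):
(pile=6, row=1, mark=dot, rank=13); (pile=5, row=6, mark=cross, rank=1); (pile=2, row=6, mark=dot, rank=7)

The distinguishing property — row ≥ 4 — holds for all the 'Group A' cases and none of the 'Group B' cases.
(pile=6, row=1, mark=dot, rank=13): Group B (row = 1). (pile=5, row=6, mark=cross, rank=1): Group A (row = 6). (pile=2, row=6, mark=dot, rank=7): Group A (row = 6).

Group B, Group A, Group A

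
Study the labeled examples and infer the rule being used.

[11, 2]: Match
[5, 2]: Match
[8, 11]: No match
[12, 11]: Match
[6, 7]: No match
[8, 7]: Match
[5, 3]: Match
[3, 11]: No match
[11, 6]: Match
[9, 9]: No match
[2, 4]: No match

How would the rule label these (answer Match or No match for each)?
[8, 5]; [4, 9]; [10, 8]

Match, No match, Match

Checking candidate rules against both groups, what survives is: first > second.
[8, 5]: Match (8 > 5). [4, 9]: No match (4 < 9). [10, 8]: Match (10 > 8).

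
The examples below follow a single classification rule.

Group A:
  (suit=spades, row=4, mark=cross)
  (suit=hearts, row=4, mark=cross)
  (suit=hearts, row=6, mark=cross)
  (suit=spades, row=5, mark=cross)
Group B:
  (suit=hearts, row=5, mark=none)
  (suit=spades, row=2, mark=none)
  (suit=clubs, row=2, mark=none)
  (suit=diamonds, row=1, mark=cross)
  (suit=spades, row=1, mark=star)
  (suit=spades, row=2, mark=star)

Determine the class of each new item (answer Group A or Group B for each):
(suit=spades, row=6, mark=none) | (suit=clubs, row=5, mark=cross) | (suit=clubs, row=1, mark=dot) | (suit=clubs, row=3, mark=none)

Rule: mark is cross AND row ≥ 2. This holds for each 'Group A' example and fails for each 'Group B' one.
Group B: (suit=spades, row=6, mark=none), since mark is none, row = 6. Group A: (suit=clubs, row=5, mark=cross), since mark is cross, row = 5. Group B: (suit=clubs, row=1, mark=dot), since mark is dot, row = 1. Group B: (suit=clubs, row=3, mark=none), since mark is none, row = 3.

Group B, Group A, Group B, Group B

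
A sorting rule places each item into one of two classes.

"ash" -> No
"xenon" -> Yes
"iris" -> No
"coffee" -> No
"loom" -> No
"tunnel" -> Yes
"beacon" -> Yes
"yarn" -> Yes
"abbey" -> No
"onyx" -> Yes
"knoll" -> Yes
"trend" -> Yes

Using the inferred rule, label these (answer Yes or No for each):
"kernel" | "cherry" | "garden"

Yes, No, Yes

One predicate separates the groups cleanly: contains 'n'.
"kernel": Yes (has 'n').
"cherry": No (no 'n').
"garden": Yes (has 'n').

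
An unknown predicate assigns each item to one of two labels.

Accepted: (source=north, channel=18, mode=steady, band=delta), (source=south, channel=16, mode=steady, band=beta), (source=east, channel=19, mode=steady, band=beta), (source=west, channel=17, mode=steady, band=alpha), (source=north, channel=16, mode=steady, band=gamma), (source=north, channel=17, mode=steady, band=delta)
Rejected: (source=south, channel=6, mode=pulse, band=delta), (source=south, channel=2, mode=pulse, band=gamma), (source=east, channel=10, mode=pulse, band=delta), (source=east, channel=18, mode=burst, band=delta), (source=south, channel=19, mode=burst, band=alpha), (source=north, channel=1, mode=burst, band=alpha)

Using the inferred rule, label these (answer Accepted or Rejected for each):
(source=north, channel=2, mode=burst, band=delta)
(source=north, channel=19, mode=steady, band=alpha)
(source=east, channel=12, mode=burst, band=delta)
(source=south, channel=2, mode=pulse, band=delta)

Rule: mode is steady. This holds for each 'Accepted' example and fails for each 'Rejected' one.
(source=north, channel=2, mode=burst, band=delta): Rejected (mode is burst).
(source=north, channel=19, mode=steady, band=alpha): Accepted (mode is steady).
(source=east, channel=12, mode=burst, band=delta): Rejected (mode is burst).
(source=south, channel=2, mode=pulse, band=delta): Rejected (mode is pulse).

Rejected, Accepted, Rejected, Rejected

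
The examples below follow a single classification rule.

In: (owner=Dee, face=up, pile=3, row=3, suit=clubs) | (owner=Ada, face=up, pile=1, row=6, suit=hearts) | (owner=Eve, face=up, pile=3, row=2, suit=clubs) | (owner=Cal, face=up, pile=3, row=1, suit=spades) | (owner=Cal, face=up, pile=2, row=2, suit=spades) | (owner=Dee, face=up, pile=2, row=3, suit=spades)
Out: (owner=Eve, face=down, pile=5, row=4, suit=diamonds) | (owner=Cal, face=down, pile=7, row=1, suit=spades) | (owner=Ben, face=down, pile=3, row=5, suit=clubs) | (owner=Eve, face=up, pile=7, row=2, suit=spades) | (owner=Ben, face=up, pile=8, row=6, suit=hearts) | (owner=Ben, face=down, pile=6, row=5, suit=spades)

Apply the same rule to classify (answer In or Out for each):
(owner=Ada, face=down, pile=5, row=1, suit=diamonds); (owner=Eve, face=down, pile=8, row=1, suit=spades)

Out, Out

Every 'In' example satisfies: face is up AND pile ≤ 3. None of the 'Out' examples do.
(owner=Ada, face=down, pile=5, row=1, suit=diamonds): face is down, pile = 5, does not fit → Out. (owner=Eve, face=down, pile=8, row=1, suit=spades): face is down, pile = 8, does not fit → Out.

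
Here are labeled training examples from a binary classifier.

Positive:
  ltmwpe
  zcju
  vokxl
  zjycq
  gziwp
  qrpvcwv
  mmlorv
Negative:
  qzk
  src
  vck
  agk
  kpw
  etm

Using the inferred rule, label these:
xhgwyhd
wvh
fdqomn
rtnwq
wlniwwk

Positive, Negative, Positive, Positive, Positive

The common property of the 'Positive' items is: length ≥ 4. No 'Negative' item has it.
xhgwyhd: Positive (length 7).
wvh: Negative (length 3).
fdqomn: Positive (length 6).
rtnwq: Positive (length 5).
wlniwwk: Positive (length 7).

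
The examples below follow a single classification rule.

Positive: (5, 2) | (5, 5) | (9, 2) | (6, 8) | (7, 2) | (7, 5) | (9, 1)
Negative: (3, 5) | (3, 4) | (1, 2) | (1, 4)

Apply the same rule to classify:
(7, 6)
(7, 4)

The rule appears to be: first ≥ 4.

Positive, Positive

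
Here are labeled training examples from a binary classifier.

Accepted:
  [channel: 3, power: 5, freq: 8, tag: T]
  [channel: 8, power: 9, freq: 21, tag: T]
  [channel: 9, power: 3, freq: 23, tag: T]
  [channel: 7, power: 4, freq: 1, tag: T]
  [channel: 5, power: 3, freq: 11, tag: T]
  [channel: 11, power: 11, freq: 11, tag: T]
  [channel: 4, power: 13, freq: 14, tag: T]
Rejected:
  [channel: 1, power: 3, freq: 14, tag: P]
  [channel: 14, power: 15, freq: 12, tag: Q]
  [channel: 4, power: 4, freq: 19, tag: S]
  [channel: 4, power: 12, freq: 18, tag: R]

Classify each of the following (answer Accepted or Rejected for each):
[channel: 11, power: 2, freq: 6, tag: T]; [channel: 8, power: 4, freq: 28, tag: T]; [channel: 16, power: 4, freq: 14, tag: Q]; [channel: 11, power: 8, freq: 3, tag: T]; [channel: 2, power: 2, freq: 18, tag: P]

One predicate separates the groups cleanly: tag is T.
[channel: 11, power: 2, freq: 6, tag: T]: Accepted (tag is T).
[channel: 8, power: 4, freq: 28, tag: T]: Accepted (tag is T).
[channel: 16, power: 4, freq: 14, tag: Q]: Rejected (tag is Q).
[channel: 11, power: 8, freq: 3, tag: T]: Accepted (tag is T).
[channel: 2, power: 2, freq: 18, tag: P]: Rejected (tag is P).

Accepted, Accepted, Rejected, Accepted, Rejected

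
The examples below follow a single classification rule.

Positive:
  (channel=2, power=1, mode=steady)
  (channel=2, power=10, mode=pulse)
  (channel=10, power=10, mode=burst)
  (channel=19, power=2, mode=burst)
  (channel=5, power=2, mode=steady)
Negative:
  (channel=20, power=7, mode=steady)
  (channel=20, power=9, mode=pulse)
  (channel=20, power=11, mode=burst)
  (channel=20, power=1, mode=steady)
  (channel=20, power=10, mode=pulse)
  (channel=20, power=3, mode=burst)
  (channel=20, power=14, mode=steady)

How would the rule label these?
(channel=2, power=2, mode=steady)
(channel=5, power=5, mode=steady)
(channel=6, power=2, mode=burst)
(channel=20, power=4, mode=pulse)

Rule: channel ≤ 19. This holds for each 'Positive' example and fails for each 'Negative' one.
(channel=2, power=2, mode=steady): channel = 2 — matches, so Positive. (channel=5, power=5, mode=steady): channel = 5 — matches, so Positive. (channel=6, power=2, mode=burst): channel = 6 — matches, so Positive. (channel=20, power=4, mode=pulse): channel = 20 — does not satisfy this, so Negative.

Positive, Positive, Positive, Negative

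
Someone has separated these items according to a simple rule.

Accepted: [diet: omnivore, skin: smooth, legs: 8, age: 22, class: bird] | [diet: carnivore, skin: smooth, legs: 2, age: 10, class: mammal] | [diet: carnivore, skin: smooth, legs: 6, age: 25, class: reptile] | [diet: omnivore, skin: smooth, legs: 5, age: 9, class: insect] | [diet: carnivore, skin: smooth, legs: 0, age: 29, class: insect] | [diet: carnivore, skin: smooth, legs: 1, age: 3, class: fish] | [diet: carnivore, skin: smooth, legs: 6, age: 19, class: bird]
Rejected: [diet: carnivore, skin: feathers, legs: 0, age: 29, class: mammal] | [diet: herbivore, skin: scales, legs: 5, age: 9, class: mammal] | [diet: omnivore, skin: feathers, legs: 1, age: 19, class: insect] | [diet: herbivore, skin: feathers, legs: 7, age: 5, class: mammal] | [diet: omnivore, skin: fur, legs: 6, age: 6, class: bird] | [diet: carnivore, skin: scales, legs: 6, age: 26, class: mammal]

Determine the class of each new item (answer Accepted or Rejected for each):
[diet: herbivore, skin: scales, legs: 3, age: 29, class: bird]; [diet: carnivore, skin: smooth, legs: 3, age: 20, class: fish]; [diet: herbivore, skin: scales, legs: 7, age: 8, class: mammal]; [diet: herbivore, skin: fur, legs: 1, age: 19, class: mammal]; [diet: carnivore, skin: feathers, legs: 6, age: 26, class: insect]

Rule: skin is smooth. This holds for each 'Accepted' example and fails for each 'Rejected' one.
[diet: herbivore, skin: scales, legs: 3, age: 29, class: bird]: Rejected (skin is scales). [diet: carnivore, skin: smooth, legs: 3, age: 20, class: fish]: Accepted (skin is smooth). [diet: herbivore, skin: scales, legs: 7, age: 8, class: mammal]: Rejected (skin is scales). [diet: herbivore, skin: fur, legs: 1, age: 19, class: mammal]: Rejected (skin is fur). [diet: carnivore, skin: feathers, legs: 6, age: 26, class: insect]: Rejected (skin is feathers).

Rejected, Accepted, Rejected, Rejected, Rejected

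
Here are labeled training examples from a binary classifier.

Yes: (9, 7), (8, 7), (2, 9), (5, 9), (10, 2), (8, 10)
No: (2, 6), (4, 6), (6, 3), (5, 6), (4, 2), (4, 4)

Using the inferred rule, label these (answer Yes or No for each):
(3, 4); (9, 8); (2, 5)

The rule appears to be: max ≥ 7.
(3, 4): No (max 4). (9, 8): Yes (max 9). (2, 5): No (max 5).

No, Yes, No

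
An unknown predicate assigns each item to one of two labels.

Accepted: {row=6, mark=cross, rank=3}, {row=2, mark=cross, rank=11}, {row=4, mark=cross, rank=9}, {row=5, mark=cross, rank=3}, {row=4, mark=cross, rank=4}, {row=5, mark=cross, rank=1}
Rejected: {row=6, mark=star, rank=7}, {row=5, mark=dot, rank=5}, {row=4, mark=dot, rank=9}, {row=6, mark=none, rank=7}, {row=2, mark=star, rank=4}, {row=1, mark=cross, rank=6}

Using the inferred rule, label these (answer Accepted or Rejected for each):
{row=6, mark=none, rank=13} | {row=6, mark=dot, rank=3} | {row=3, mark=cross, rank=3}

Rejected, Rejected, Accepted

Rule: mark is cross AND row ≥ 2. This holds for each 'Accepted' example and fails for each 'Rejected' one.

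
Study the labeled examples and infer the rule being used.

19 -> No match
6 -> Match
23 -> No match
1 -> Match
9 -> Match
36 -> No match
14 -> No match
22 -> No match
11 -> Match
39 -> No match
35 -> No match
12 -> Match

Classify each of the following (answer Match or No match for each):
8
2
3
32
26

Every 'Match' example satisfies: at most 12. None of the 'No match' examples do.
8: 8 ≤ 12, matches → Match. 2: 2 ≤ 12, matches → Match. 3: 3 ≤ 12, matches → Match. 32: 32 > 12, does not satisfy this → No match. 26: 26 > 12, does not satisfy this → No match.

Match, Match, Match, No match, No match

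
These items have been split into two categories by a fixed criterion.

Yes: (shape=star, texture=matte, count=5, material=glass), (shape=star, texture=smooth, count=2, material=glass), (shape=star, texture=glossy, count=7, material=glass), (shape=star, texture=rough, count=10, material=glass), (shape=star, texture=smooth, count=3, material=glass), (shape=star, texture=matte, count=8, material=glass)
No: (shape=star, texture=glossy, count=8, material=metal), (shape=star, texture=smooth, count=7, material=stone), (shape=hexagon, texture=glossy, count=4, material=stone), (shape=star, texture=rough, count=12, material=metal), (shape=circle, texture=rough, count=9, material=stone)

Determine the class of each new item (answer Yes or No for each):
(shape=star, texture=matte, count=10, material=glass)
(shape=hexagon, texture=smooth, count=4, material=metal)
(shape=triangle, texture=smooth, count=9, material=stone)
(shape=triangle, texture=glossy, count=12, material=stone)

Yes, No, No, No

One predicate separates the groups cleanly: material is glass.
(shape=star, texture=matte, count=10, material=glass): material is glass, passes → Yes.
(shape=hexagon, texture=smooth, count=4, material=metal): material is metal, does not pass → No.
(shape=triangle, texture=smooth, count=9, material=stone): material is stone, does not pass → No.
(shape=triangle, texture=glossy, count=12, material=stone): material is stone, does not pass → No.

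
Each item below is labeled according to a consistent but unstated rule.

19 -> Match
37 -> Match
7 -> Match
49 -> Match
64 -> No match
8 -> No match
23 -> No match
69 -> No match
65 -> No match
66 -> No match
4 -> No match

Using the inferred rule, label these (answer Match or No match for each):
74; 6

The pattern is that an item is 'Match' exactly when: ≡ 1 (mod 6).
74 → 74 mod 6 = 2 → No match. 6 → 6 mod 6 = 0 → No match.

No match, No match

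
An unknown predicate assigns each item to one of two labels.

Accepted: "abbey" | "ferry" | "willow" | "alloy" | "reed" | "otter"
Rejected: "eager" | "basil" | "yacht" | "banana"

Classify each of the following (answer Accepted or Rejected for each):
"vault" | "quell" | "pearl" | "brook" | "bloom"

Comparing the two groups points to one rule — has a double letter.
"vault" — no doubled letter, hence Rejected.
"quell" — 'll' doubled, hence Accepted.
"pearl" — no doubled letter, hence Rejected.
"brook" — 'oo' doubled, hence Accepted.
"bloom" — 'oo' doubled, hence Accepted.

Rejected, Accepted, Rejected, Accepted, Accepted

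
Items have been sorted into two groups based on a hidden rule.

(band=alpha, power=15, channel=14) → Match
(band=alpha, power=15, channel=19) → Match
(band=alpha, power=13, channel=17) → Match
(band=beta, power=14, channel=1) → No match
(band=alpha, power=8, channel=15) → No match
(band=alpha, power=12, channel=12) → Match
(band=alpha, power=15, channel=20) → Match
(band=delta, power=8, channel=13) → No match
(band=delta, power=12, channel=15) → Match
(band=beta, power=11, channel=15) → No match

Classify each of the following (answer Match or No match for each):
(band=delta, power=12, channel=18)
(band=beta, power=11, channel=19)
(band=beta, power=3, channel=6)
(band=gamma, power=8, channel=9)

Match, No match, No match, No match

'Match' ⟺ channel ≥ 12 AND power ≥ 12.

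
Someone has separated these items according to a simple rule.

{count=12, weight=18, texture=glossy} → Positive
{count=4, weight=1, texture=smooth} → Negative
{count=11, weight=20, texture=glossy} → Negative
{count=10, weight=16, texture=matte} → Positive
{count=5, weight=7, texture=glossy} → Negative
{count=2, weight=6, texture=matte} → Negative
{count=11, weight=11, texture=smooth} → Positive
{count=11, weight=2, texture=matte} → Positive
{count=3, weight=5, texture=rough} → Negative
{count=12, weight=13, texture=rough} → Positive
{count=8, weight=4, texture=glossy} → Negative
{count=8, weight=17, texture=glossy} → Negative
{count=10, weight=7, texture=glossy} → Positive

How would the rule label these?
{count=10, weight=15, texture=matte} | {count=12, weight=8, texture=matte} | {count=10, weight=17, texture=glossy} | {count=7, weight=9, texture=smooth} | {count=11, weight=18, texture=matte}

Positive, Positive, Positive, Negative, Positive

'Positive' ⟺ weight ≤ 18 AND count ≥ 10.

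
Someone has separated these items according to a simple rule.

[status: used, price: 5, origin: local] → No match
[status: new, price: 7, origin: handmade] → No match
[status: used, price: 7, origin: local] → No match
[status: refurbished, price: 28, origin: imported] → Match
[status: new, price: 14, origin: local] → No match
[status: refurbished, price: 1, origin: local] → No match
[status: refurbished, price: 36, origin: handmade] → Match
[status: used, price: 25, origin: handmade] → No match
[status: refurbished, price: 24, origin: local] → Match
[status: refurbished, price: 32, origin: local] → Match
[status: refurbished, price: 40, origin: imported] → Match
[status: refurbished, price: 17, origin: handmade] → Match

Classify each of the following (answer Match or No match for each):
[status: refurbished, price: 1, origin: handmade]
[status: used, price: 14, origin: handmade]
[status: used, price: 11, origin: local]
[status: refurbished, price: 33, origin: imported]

'Match' ⟺ status is refurbished AND price ≥ 5.
[status: refurbished, price: 1, origin: handmade]: No match (status is refurbished, price = 1). [status: used, price: 14, origin: handmade]: No match (status is used, price = 14). [status: used, price: 11, origin: local]: No match (status is used, price = 11). [status: refurbished, price: 33, origin: imported]: Match (status is refurbished, price = 33).

No match, No match, No match, Match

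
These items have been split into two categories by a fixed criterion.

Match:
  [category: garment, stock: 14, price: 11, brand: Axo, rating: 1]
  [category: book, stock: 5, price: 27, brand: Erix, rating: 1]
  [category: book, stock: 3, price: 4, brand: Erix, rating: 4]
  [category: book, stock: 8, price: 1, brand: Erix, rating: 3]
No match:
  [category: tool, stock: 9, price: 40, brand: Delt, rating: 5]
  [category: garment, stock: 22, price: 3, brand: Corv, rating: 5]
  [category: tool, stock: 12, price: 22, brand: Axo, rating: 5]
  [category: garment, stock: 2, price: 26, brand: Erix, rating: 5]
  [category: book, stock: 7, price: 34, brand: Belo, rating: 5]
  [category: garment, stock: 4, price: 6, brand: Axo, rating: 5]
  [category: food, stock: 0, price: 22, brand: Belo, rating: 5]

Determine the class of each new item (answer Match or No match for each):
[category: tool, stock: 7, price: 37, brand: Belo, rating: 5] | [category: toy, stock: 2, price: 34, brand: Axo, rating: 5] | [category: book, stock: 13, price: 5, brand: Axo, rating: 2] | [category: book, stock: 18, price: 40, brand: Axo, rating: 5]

No match, No match, Match, No match

The simplest hypothesis consistent with all the labels is: rating ≤ 4.
[category: tool, stock: 7, price: 37, brand: Belo, rating: 5] → rating = 5 → No match.
[category: toy, stock: 2, price: 34, brand: Axo, rating: 5] → rating = 5 → No match.
[category: book, stock: 13, price: 5, brand: Axo, rating: 2] → rating = 2 → Match.
[category: book, stock: 18, price: 40, brand: Axo, rating: 5] → rating = 5 → No match.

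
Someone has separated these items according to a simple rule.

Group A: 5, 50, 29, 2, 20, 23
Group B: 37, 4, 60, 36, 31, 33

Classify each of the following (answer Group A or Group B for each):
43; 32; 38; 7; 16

Group B, Group A, Group A, Group B, Group B

All 'Group A' examples share one property — ≡ 2 (mod 3) — and every 'Group B' example lacks it.
43 → 43 mod 3 = 1 → Group B.
32 → 32 mod 3 = 2 → Group A.
38 → 38 mod 3 = 2 → Group A.
7 → 7 mod 3 = 1 → Group B.
16 → 16 mod 3 = 1 → Group B.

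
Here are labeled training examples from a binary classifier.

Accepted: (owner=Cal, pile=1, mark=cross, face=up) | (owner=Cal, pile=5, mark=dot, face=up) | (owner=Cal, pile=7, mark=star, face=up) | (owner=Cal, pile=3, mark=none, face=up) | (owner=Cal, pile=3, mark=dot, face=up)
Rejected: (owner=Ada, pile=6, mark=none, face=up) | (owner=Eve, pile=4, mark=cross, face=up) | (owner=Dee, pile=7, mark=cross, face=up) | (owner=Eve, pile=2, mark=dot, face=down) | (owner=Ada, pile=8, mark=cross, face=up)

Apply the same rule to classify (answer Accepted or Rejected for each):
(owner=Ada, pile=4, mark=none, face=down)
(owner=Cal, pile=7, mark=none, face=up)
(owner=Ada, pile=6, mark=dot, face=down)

All 'Accepted' examples share one property — owner is Cal — and every 'Rejected' example lacks it.

Rejected, Accepted, Rejected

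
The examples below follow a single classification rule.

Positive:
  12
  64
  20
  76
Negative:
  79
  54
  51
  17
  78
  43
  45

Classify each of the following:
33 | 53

Negative, Negative

The simplest hypothesis consistent with all the labels is: multiple of 4.
Negative: 33, since 33 = 4·8 + 1.
Negative: 53, since 53 = 4·13 + 1.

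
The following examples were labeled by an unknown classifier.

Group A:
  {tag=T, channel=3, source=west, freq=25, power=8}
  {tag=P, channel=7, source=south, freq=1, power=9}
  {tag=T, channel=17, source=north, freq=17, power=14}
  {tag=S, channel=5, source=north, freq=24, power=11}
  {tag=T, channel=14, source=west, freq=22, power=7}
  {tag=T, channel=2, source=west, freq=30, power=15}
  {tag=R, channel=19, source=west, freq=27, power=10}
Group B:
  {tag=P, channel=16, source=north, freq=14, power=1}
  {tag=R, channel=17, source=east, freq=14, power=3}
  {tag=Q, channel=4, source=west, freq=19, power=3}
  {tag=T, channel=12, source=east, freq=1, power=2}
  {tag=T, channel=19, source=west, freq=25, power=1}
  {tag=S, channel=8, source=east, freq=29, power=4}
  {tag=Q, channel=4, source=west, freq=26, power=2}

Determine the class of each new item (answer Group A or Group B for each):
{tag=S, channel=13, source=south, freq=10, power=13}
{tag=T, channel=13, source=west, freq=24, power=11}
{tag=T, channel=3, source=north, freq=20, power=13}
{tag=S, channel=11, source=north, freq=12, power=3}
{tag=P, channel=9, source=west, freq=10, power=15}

Group A, Group A, Group A, Group B, Group A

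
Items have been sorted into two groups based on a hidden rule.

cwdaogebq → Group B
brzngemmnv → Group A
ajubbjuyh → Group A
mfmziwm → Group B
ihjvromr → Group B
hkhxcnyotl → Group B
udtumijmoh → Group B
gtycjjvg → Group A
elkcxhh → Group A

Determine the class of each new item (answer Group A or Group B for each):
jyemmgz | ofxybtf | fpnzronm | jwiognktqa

Group A, Group B, Group B, Group B

The pattern is that an item is 'Group A' exactly when: has a double letter.
Group A: jyemmgz, since 'mm' doubled.
Group B: ofxybtf, since no doubled letter.
Group B: fpnzronm, since no doubled letter.
Group B: jwiognktqa, since no doubled letter.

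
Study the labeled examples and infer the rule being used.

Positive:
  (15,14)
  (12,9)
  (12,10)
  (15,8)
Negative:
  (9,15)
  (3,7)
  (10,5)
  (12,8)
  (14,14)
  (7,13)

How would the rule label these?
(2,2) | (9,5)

Rule: first > second AND sum ≥ 21. This holds for each 'Positive' example and fails for each 'Negative' one.

Negative, Negative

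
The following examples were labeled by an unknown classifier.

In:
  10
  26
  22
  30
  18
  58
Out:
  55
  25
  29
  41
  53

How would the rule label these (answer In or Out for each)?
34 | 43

The simplest hypothesis consistent with all the labels is: even.
34 — 34 is even, hence In. 43 — 43 is odd, hence Out.

In, Out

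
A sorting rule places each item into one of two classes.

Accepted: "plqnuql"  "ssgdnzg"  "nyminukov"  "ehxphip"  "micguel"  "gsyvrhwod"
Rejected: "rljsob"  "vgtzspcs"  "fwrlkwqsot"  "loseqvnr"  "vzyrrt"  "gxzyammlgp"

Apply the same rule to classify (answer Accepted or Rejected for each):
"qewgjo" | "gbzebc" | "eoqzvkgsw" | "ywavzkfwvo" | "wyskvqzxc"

The simplest hypothesis consistent with all the labels is: odd length.

Rejected, Rejected, Accepted, Rejected, Accepted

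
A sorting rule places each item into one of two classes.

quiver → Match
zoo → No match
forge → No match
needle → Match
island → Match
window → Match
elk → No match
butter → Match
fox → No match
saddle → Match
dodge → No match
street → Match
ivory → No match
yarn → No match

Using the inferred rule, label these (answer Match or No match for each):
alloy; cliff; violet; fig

'Match' ⟺ length 6.

No match, No match, Match, No match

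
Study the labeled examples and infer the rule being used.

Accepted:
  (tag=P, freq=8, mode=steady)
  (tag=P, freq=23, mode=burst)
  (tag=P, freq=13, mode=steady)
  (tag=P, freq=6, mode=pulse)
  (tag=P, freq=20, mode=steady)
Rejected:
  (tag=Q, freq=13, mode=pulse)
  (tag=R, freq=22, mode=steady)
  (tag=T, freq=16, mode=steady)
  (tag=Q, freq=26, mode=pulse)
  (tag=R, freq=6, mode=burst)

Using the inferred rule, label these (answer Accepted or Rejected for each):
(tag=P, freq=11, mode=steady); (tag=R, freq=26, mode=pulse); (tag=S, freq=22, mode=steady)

The classifier is using: tag is P.

Accepted, Rejected, Rejected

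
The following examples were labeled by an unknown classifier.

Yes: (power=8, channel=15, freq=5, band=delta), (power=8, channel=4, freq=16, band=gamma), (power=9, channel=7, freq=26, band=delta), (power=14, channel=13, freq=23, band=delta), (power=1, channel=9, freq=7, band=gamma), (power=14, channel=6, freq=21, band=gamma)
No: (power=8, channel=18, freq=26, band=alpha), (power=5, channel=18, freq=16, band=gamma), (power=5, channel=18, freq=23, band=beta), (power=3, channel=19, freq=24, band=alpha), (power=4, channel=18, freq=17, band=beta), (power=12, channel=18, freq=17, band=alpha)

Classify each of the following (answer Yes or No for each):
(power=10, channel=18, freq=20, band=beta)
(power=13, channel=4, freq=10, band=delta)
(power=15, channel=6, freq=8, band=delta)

No, Yes, Yes

The rule appears to be: channel ≤ 15.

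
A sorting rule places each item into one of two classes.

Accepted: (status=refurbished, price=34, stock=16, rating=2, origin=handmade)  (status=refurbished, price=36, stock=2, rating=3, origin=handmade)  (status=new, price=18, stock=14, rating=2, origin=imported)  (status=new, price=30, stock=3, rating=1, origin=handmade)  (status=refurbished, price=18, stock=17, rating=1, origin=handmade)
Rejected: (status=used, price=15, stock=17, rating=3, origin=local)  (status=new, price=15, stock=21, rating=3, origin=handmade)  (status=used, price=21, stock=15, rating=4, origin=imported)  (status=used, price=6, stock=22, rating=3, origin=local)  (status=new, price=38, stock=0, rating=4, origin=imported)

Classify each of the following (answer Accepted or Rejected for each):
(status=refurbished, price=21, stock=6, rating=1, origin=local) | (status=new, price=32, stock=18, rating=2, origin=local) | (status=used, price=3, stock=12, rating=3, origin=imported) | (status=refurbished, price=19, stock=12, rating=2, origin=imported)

The distinguishing property — price ≥ 18 AND rating ≤ 3 — holds for all the 'Accepted' cases and none of the 'Rejected' cases.
(status=refurbished, price=21, stock=6, rating=1, origin=local): price = 21, rating = 1, satisfies this → Accepted. (status=new, price=32, stock=18, rating=2, origin=local): price = 32, rating = 2, satisfies this → Accepted. (status=used, price=3, stock=12, rating=3, origin=imported): price = 3, rating = 3, does not pass → Rejected. (status=refurbished, price=19, stock=12, rating=2, origin=imported): price = 19, rating = 2, satisfies this → Accepted.

Accepted, Accepted, Rejected, Accepted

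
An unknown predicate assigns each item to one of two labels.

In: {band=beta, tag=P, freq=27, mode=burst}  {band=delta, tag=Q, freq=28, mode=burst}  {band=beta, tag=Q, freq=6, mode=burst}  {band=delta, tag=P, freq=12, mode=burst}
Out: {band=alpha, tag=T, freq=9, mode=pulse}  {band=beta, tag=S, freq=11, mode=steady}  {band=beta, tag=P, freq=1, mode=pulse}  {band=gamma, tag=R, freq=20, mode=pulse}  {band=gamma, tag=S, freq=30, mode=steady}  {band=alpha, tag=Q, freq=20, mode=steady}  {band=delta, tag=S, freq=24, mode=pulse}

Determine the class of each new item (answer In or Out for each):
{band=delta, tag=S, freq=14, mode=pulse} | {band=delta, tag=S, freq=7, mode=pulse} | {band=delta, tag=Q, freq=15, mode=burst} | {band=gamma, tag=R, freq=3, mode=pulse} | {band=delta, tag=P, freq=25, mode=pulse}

Out, Out, In, Out, Out

The pattern is that an item is 'In' exactly when: mode is burst.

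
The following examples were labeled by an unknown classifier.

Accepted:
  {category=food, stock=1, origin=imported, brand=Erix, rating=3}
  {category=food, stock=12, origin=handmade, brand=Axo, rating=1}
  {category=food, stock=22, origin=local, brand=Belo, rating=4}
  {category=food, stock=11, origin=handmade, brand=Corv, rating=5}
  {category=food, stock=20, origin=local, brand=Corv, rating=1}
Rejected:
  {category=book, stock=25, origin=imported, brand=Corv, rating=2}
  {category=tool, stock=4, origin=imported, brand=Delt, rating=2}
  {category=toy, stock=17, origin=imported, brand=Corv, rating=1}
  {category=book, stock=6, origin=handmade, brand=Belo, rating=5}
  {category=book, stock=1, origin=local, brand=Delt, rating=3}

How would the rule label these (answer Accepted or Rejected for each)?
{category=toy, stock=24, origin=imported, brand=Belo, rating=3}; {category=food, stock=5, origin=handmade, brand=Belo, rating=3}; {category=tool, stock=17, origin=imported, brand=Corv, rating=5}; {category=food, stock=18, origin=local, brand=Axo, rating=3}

Rejected, Accepted, Rejected, Accepted

The classifier is using: category is food.
{category=toy, stock=24, origin=imported, brand=Belo, rating=3}: category is toy, does not fit → Rejected.
{category=food, stock=5, origin=handmade, brand=Belo, rating=3}: category is food, checks out → Accepted.
{category=tool, stock=17, origin=imported, brand=Corv, rating=5}: category is tool, does not fit → Rejected.
{category=food, stock=18, origin=local, brand=Axo, rating=3}: category is food, checks out → Accepted.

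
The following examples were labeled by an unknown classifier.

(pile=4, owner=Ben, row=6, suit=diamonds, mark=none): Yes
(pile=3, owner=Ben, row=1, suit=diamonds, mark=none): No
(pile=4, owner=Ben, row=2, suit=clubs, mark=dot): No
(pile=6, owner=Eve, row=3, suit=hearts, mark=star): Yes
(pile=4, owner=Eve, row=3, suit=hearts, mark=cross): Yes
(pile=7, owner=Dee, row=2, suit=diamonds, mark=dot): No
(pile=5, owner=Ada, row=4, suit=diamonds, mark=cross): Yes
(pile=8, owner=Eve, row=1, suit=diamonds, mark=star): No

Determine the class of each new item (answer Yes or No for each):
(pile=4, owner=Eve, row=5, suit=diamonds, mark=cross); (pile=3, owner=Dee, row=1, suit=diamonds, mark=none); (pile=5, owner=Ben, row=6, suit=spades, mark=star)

All 'Yes' examples share one property — row ≥ 3 — and every 'No' example lacks it.
(pile=4, owner=Eve, row=5, suit=diamonds, mark=cross): Yes (row = 5).
(pile=3, owner=Dee, row=1, suit=diamonds, mark=none): No (row = 1).
(pile=5, owner=Ben, row=6, suit=spades, mark=star): Yes (row = 6).

Yes, No, Yes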